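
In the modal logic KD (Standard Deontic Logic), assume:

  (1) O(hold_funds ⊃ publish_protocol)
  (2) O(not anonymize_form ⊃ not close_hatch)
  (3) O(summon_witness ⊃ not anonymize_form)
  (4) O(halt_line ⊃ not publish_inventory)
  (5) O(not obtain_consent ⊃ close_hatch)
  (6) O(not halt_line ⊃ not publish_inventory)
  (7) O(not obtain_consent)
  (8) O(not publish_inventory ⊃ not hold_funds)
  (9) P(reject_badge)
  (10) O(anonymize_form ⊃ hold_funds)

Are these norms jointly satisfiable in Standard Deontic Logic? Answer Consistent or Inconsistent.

Inconsistent

By case analysis on not halt_line: premise 6 gives O(not halt_line ⊃ not publish_inventory) and premise 4 gives O(halt_line ⊃ not publish_inventory), so O(not publish_inventory) either way.
Premise 8 is O(not publish_inventory ⊃ not hold_funds); since O(not publish_inventory), deontic closure gives O(not hold_funds).
The contrapositive of premise 10 (O(anonymize_form ⊃ hold_funds)) is O(not hold_funds ⊃ not anonymize_form), and O(not hold_funds) is already established, so O(not anonymize_form).
Applying K to premise 2 (O(not anonymize_form ⊃ not close_hatch)) and O(not anonymize_form) yields O(not close_hatch).
Premise 5, O(not obtain_consent ⊃ close_hatch), contraposes to O(not close_hatch ⊃ obtain_consent); with O(not close_hatch) we get O(obtain_consent).
However, premise 7 gives O(not obtain_consent).
We now have both O(obtain_consent) and O(not obtain_consent) — obtain_consent is simultaneously obligatory and forbidden, violating the D-axiom.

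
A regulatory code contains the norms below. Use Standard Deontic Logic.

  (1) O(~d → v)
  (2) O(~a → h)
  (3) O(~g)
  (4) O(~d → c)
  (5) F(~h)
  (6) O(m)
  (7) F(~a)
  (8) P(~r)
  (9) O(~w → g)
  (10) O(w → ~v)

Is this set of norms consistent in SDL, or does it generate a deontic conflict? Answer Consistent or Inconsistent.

Consistent

Premise 2 is O(~a → h); even if O(h) held, inferring O(~a) would be affirming the consequent — invalid.
So O(~a) is not derivable, and the apparent clash with O(a) does not arise.
A world satisfying every obligation exists (e.g. a=true, c=false, d=true, g=false, h=true, m=true, r=false, v=false, w=true); no atom is both obligatory and forbidden, so the set is consistent.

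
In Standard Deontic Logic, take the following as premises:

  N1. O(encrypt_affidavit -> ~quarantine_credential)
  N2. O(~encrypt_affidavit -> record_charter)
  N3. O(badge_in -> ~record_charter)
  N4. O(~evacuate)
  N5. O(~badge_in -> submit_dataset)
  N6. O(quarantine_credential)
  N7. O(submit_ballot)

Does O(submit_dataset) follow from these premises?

Premise 6 states O(quarantine_credential) outright.
The contrapositive of premise 1 (O(encrypt_affidavit -> ~quarantine_credential)) is O(quarantine_credential -> ~encrypt_affidavit), and O(quarantine_credential) is already established, so O(~encrypt_affidavit).
Applying K to premise 2 (O(~encrypt_affidavit -> record_charter)) and O(~encrypt_affidavit) yields O(record_charter).
Premise 3 is O(badge_in -> ~record_charter); contrapositively O(record_charter -> ~badge_in). Since O(record_charter) holds, K gives O(~badge_in).
From O(~badge_in) and premise 5, O(~badge_in -> submit_dataset), we obtain O(submit_dataset).
Premises 4, 7 do not contribute to this derivation.
So O(submit_dataset) follows.

Yes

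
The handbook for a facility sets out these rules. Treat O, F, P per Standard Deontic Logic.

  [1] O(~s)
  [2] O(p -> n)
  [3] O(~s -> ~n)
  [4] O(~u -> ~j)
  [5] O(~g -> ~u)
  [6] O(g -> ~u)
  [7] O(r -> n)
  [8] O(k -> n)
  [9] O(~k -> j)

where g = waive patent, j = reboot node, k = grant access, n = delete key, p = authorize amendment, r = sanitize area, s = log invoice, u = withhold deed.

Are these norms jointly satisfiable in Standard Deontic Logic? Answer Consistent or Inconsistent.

Premises 5 and 6 are O(~g -> ~u) and O(g -> ~u); every ideal world satisfies ~g or g, so in either case ~u holds — hence O(~u).
With premise 4, O(~u -> ~j), the K-axiom yields O(~j).
The contrapositive of premise 9 (O(~k -> j)) is O(~j -> k), and O(~j) is already established, so O(k).
Premise 8 is O(k -> n); since O(k), deontic closure gives O(n).
The contrapositive of premise 3 (O(~s -> ~n)) is O(n -> s), and O(n) is already established, so O(s).
However, premise 1 gives O(~s).
We now have both O(s) and O(~s) — s is simultaneously obligatory and forbidden, violating the D-axiom.

Inconsistent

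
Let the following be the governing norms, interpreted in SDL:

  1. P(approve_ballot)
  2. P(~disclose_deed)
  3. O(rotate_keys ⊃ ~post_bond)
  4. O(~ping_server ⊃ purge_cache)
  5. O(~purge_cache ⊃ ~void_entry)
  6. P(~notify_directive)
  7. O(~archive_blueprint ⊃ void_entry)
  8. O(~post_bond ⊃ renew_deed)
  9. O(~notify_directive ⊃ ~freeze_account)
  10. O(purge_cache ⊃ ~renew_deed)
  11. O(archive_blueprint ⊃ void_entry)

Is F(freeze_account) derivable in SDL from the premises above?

Premise 9 is O(~notify_directive ⊃ ~freeze_account), but O(~notify_directive) is not derivable from the premises (the permission P(~notify_directive) asserts only ~O(notify_directive), not O(~notify_directive)), so it does not yield O(~freeze_account).
No other premise forces O(~freeze_account). An ideal world satisfying every premise can still have freeze_account true, so F(freeze_account) is not derivable.

No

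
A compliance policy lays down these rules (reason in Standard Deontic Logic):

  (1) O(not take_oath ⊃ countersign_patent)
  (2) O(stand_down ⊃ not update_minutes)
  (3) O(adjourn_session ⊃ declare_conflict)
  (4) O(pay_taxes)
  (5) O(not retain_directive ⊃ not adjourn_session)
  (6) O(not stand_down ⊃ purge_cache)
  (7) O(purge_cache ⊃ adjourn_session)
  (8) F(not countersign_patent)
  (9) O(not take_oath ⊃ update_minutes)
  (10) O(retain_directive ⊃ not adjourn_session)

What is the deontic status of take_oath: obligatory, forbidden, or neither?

Obligatory

Premises 10 and 5 cover both cases: O(retain_directive ⊃ not adjourn_session) and O(not retain_directive ⊃ not adjourn_session). Since retain_directive ∨ not retain_directive is a tautology, O(not adjourn_session) follows.
Premise 7 is O(purge_cache ⊃ adjourn_session); contrapositively O(not adjourn_session ⊃ not purge_cache). Since O(not adjourn_session) holds, K gives O(not purge_cache).
Premise 6, O(not stand_down ⊃ purge_cache), contraposes to O(not purge_cache ⊃ stand_down); with O(not purge_cache) we get O(stand_down).
From O(stand_down) and premise 2, O(stand_down ⊃ not update_minutes), we obtain O(not update_minutes).
The contrapositive of premise 9 (O(not take_oath ⊃ update_minutes)) is O(not update_minutes ⊃ take_oath), and O(not update_minutes) is already established, so O(take_oath).
Premises 1, 3, 4, 8 do not contribute to this derivation.
Hence take_oath is obligatory.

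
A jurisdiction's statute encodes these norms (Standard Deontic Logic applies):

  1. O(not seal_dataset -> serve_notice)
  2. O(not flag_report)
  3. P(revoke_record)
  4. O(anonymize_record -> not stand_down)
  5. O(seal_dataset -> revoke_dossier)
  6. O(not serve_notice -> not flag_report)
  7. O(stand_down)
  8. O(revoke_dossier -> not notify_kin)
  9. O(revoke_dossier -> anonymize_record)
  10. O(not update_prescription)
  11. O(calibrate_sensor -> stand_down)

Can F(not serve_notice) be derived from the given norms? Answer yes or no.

From premise 7 we have O(stand_down).
Premise 4, O(anonymize_record -> not stand_down), contraposes to O(stand_down -> not anonymize_record); with O(stand_down) we get O(not anonymize_record).
Premise 9, O(revoke_dossier -> anonymize_record), contraposes to O(not anonymize_record -> not revoke_dossier); with O(not anonymize_record) we get O(not revoke_dossier).
Premise 5 is O(seal_dataset -> revoke_dossier); contrapositively O(not revoke_dossier -> not seal_dataset). Since O(not revoke_dossier) holds, K gives O(not seal_dataset).
From O(not seal_dataset) and premise 1, O(not seal_dataset -> serve_notice), we obtain O(serve_notice).
Premises 2, 3, 6, 8, 10, 11 do not contribute to this derivation.
So O(serve_notice) holds, i.e. F(not serve_notice). The claim follows.

Yes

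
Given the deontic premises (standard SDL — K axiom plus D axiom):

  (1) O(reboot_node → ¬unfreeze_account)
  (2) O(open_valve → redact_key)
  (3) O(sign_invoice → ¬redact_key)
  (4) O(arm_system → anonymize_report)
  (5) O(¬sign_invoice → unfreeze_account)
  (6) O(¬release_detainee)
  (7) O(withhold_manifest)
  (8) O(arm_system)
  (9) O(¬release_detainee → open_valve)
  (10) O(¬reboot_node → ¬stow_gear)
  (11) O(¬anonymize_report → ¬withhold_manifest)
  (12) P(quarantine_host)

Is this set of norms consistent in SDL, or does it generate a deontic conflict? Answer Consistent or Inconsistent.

Consistent

Premise 11 is O(¬anonymize_report → ¬withhold_manifest), but O(¬anonymize_report) is not derivable from the premises, so it does not yield O(¬withhold_manifest).
So O(¬withhold_manifest) is not derivable, and the apparent clash with O(withhold_manifest) does not arise.
A world satisfying every obligation exists (e.g. anonymize_report=true, arm_system=true, open_valve=true, quarantine_host=false, reboot_node=false, redact_key=true, release_detainee=false, sign_invoice=false, stow_gear=false, unfreeze_account=true, withhold_manifest=true); no atom is both obligatory and forbidden, so the set is consistent.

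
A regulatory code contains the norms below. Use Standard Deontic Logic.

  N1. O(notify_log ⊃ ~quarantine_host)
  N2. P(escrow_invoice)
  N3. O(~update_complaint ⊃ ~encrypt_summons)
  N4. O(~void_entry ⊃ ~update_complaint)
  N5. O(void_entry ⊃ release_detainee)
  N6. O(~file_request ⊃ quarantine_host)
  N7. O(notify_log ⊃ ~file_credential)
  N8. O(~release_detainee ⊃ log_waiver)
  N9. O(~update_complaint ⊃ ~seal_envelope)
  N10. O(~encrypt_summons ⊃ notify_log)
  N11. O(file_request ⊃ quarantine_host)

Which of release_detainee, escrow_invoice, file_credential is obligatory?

Premises 11 and 6 cover both cases: O(file_request ⊃ quarantine_host) and O(~file_request ⊃ quarantine_host). Since file_request ∨ ~file_request is a tautology, O(quarantine_host) follows.
The contrapositive of premise 1 (O(notify_log ⊃ ~quarantine_host)) is O(quarantine_host ⊃ ~notify_log), and O(quarantine_host) is already established, so O(~notify_log).
Premise 10, O(~encrypt_summons ⊃ notify_log), contraposes to O(~notify_log ⊃ encrypt_summons); with O(~notify_log) we get O(encrypt_summons).
Premise 3 is O(~update_complaint ⊃ ~encrypt_summons); contrapositively O(encrypt_summons ⊃ update_complaint). Since O(encrypt_summons) holds, K gives O(update_complaint).
Premise 4 is O(~void_entry ⊃ ~update_complaint); contrapositively O(update_complaint ⊃ void_entry). Since O(update_complaint) holds, K gives O(void_entry).
Premise 5 is O(void_entry ⊃ release_detainee); since O(void_entry), deontic closure gives O(release_detainee).
So O(release_detainee) holds — release_detainee is obligatory. None of the other listed options is made obligatory by any chain of premises.

release_detainee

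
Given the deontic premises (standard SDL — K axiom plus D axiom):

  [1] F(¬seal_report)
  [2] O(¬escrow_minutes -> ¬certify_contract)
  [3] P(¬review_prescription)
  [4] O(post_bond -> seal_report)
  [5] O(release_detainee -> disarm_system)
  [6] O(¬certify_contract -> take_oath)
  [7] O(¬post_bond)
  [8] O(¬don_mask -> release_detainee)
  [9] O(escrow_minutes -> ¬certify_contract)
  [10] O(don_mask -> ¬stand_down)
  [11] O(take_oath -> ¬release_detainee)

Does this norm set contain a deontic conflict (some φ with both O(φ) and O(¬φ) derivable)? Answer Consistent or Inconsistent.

Premise 4 is O(post_bond -> seal_report); even if O(seal_report) held, inferring O(post_bond) would be affirming the consequent — invalid.
So O(post_bond) is not derivable, and the apparent clash with O(¬post_bond) does not arise.
A world satisfying every obligation exists (e.g. certify_contract=false, disarm_system=false, don_mask=true, escrow_minutes=false, post_bond=false, release_detainee=false, review_prescription=false, seal_report=true, stand_down=false, take_oath=true); no atom is both obligatory and forbidden, so the set is consistent.

Consistent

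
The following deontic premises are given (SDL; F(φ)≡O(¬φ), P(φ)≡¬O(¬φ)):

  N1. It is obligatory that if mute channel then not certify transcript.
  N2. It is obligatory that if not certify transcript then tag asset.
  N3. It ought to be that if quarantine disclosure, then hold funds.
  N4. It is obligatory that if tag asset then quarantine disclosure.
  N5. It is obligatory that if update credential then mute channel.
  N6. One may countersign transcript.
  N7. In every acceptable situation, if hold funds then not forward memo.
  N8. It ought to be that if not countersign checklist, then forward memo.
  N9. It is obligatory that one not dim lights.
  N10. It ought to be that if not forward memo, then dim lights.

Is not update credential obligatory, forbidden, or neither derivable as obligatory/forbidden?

Premise 9 gives O(¬dim_lights).
The contrapositive of premise 10 (O(¬forward_memo → dim_lights)) is O(¬dim_lights → forward_memo), and O(¬dim_lights) is already established, so O(forward_memo).
Premise 7 is O(hold_funds → ¬forward_memo); contrapositively O(forward_memo → ¬hold_funds). Since O(forward_memo) holds, K gives O(¬hold_funds).
Premise 3, O(quarantine_disclosure → hold_funds), contraposes to O(¬hold_funds → ¬quarantine_disclosure); with O(¬hold_funds) we get O(¬quarantine_disclosure).
Premise 4, O(tag_asset → quarantine_disclosure), contraposes to O(¬quarantine_disclosure → ¬tag_asset); with O(¬quarantine_disclosure) we get O(¬tag_asset).
Premise 2, O(¬certify_transcript → tag_asset), contraposes to O(¬tag_asset → certify_transcript); with O(¬tag_asset) we get O(certify_transcript).
Premise 1, O(mute_channel → ¬certify_transcript), contraposes to O(certify_transcript → ¬mute_channel); with O(certify_transcript) we get O(¬mute_channel).
Premise 5, O(update_credential → mute_channel), contraposes to O(¬mute_channel → ¬update_credential); with O(¬mute_channel) we get O(¬update_credential).
Premises 6, 8 do not contribute to this derivation.
Hence ¬update_credential is obligatory.

Obligatory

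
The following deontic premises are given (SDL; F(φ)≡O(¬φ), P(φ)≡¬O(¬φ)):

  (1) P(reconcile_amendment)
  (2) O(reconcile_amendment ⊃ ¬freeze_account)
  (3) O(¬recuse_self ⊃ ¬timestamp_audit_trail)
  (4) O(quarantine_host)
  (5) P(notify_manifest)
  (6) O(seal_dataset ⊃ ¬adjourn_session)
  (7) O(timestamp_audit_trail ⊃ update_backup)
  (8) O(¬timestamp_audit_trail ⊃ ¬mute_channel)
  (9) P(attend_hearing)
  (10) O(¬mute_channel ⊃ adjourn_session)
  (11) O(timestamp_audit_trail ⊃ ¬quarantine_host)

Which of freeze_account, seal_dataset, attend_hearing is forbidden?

From premise 4 we have O(quarantine_host).
Premise 11, O(timestamp_audit_trail ⊃ ¬quarantine_host), contraposes to O(quarantine_host ⊃ ¬timestamp_audit_trail); with O(quarantine_host) we get O(¬timestamp_audit_trail).
Applying K to premise 8 (O(¬timestamp_audit_trail ⊃ ¬mute_channel)) and O(¬timestamp_audit_trail) yields O(¬mute_channel).
Premise 10 is O(¬mute_channel ⊃ adjourn_session); since O(¬mute_channel), deontic closure gives O(adjourn_session).
The contrapositive of premise 6 (O(seal_dataset ⊃ ¬adjourn_session)) is O(adjourn_session ⊃ ¬seal_dataset), and O(adjourn_session) is already established, so O(¬seal_dataset).
So O(¬seal_dataset) holds, i.e. seal_dataset is forbidden. None of the other listed options is forbidden under the premises.

seal_dataset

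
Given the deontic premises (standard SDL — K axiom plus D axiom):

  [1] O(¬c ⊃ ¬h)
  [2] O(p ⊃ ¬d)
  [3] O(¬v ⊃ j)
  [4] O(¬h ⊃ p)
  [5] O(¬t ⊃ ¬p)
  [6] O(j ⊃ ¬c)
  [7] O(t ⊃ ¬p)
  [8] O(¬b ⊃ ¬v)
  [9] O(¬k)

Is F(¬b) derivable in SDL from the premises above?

Premises 5 and 7 cover both cases: O(¬t ⊃ ¬p) and O(t ⊃ ¬p). Since ¬t ∨ t is a tautology, O(¬p) follows.
Premise 4 is O(¬h ⊃ p); contrapositively O(¬p ⊃ h). Since O(¬p) holds, K gives O(h).
The contrapositive of premise 1 (O(¬c ⊃ ¬h)) is O(h ⊃ c), and O(h) is already established, so O(c).
The contrapositive of premise 6 (O(j ⊃ ¬c)) is O(c ⊃ ¬j), and O(c) is already established, so O(¬j).
Premise 3 is O(¬v ⊃ j); contrapositively O(¬j ⊃ v). Since O(¬j) holds, K gives O(v).
Premise 8 is O(¬b ⊃ ¬v); contrapositively O(v ⊃ b). Since O(v) holds, K gives O(b).
Premises 2, 9 do not contribute to this derivation.
So O(b) holds, i.e. F(¬b). The claim follows.

Yes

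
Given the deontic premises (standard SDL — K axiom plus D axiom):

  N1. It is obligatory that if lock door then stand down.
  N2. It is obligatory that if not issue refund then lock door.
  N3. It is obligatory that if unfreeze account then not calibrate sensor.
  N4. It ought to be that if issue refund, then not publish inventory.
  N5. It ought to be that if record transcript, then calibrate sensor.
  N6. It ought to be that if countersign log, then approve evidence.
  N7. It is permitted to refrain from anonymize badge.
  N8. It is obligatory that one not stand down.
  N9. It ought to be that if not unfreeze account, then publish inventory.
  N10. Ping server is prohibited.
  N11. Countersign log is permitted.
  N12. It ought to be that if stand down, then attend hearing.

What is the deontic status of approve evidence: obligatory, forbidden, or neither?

Premise 6 is O(countersign_log → approve_evidence), but O(countersign_log) is not derivable from the premises (the permission P(countersign_log) asserts only ¬O(¬countersign_log), not O(countersign_log)), so it does not yield O(approve_evidence).
No premise or chain of K-axiom applications forces O(approve_evidence), and none forces O(¬approve_evidence). So approve_evidence is neither obligatory nor forbidden under these norms.

Neither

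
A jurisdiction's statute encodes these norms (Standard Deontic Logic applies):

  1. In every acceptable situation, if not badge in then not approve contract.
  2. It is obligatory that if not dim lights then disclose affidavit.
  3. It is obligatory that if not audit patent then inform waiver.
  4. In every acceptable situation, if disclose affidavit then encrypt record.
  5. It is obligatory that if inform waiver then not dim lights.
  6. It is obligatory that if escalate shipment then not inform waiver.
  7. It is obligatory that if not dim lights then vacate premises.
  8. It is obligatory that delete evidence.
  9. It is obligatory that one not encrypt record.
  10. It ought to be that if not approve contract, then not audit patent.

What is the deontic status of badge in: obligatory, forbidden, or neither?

Obligatory

Premise 9 states O(¬encrypt_record) outright.
Premise 4, O(disclose_affidavit → encrypt_record), contraposes to O(¬encrypt_record → ¬disclose_affidavit); with O(¬encrypt_record) we get O(¬disclose_affidavit).
Premise 2, O(¬dim_lights → disclose_affidavit), contraposes to O(¬disclose_affidavit → dim_lights); with O(¬disclose_affidavit) we get O(dim_lights).
Premise 5, O(inform_waiver → ¬dim_lights), contraposes to O(dim_lights → ¬inform_waiver); with O(dim_lights) we get O(¬inform_waiver).
The contrapositive of premise 3 (O(¬audit_patent → inform_waiver)) is O(¬inform_waiver → audit_patent), and O(¬inform_waiver) is already established, so O(audit_patent).
Premise 10, O(¬approve_contract → ¬audit_patent), contraposes to O(audit_patent → approve_contract); with O(audit_patent) we get O(approve_contract).
The contrapositive of premise 1 (O(¬badge_in → ¬approve_contract)) is O(approve_contract → badge_in), and O(approve_contract) is already established, so O(badge_in).
Premises 6, 7, 8 do not contribute to this derivation.
Hence badge_in is obligatory.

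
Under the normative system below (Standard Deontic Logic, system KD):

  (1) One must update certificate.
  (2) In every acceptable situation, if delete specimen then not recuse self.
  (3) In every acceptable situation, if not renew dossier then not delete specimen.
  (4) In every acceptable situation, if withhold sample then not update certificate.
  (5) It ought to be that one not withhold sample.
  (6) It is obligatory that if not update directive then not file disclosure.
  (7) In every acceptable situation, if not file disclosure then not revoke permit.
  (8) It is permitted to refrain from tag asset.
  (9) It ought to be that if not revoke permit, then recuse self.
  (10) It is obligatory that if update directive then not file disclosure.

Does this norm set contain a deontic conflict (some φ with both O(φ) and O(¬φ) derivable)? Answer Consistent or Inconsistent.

Consistent

Premise 4 is O(withhold_sample → ¬update_certificate), but O(withhold_sample) is not derivable from the premises, so it does not yield O(¬update_certificate).
So O(¬update_certificate) is not derivable, and the apparent clash with O(update_certificate) does not arise.
A world satisfying every obligation exists (e.g. delete_specimen=false, file_disclosure=false, recuse_self=true, renew_dossier=false, revoke_permit=false, tag_asset=false, update_certificate=true, update_directive=false, withhold_sample=false); no atom is both obligatory and forbidden, so the set is consistent.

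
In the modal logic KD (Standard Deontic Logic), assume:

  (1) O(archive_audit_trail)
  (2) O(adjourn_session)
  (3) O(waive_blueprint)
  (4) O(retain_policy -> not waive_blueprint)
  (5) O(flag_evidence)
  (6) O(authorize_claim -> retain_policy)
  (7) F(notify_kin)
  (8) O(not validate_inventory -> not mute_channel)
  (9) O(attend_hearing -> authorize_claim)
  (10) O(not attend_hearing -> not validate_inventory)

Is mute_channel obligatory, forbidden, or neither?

Premise 3 states O(waive_blueprint) outright.
Premise 4, O(retain_policy -> not waive_blueprint), contraposes to O(waive_blueprint -> not retain_policy); with O(waive_blueprint) we get O(not retain_policy).
Premise 6, O(authorize_claim -> retain_policy), contraposes to O(not retain_policy -> not authorize_claim); with O(not retain_policy) we get O(not authorize_claim).
The contrapositive of premise 9 (O(attend_hearing -> authorize_claim)) is O(not authorize_claim -> not attend_hearing), and O(not authorize_claim) is already established, so O(not attend_hearing).
From O(not attend_hearing) and premise 10, O(not attend_hearing -> not validate_inventory), we obtain O(not validate_inventory).
With premise 8, O(not validate_inventory -> not mute_channel), the K-axiom yields O(not mute_channel).
Premises 1, 2, 5, 7 do not contribute to this derivation.
Thus O(not mute_channel), which is F(mute_channel): mute_channel is forbidden.

Forbidden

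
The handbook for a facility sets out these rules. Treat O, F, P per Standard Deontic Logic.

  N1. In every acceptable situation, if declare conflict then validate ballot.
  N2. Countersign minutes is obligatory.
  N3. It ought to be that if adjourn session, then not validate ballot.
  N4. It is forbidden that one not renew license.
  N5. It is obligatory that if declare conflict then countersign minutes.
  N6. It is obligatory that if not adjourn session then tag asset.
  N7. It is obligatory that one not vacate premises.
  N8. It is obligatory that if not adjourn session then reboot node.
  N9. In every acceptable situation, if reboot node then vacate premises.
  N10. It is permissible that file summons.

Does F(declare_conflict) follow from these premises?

Premise 7 gives O(¬vacate_premises).
Premise 9 is O(reboot_node → vacate_premises); contrapositively O(¬vacate_premises → ¬reboot_node). Since O(¬vacate_premises) holds, K gives O(¬reboot_node).
Premise 8, O(¬adjourn_session → reboot_node), contraposes to O(¬reboot_node → adjourn_session); with O(¬reboot_node) we get O(adjourn_session).
Applying K to premise 3 (O(adjourn_session → ¬validate_ballot)) and O(adjourn_session) yields O(¬validate_ballot).
Premise 1, O(declare_conflict → validate_ballot), contraposes to O(¬validate_ballot → ¬declare_conflict); with O(¬validate_ballot) we get O(¬declare_conflict).
Premises 2, 4, 5, 6, 10 do not contribute to this derivation.
So O(¬declare_conflict) holds, i.e. F(declare_conflict). The claim follows.

Yes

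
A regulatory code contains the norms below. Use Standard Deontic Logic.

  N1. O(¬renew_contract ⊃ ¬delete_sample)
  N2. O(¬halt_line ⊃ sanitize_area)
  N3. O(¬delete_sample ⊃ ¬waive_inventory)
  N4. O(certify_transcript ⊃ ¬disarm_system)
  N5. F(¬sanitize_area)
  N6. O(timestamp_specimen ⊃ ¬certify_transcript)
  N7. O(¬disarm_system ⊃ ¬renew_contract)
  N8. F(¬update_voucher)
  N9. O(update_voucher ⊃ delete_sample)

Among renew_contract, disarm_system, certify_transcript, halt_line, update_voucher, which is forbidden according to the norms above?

certify_transcript

Premise 8, F(¬update_voucher), is equivalent to O(update_voucher).
From O(update_voucher) and premise 9, O(update_voucher ⊃ delete_sample), we obtain O(delete_sample).
Premise 1, O(¬renew_contract ⊃ ¬delete_sample), contraposes to O(delete_sample ⊃ renew_contract); with O(delete_sample) we get O(renew_contract).
Premise 7 is O(¬disarm_system ⊃ ¬renew_contract); contrapositively O(renew_contract ⊃ disarm_system). Since O(renew_contract) holds, K gives O(disarm_system).
The contrapositive of premise 4 (O(certify_transcript ⊃ ¬disarm_system)) is O(disarm_system ⊃ ¬certify_transcript), and O(disarm_system) is already established, so O(¬certify_transcript).
So O(¬certify_transcript) holds, i.e. certify_transcript is forbidden. None of the other listed options is forbidden under the premises.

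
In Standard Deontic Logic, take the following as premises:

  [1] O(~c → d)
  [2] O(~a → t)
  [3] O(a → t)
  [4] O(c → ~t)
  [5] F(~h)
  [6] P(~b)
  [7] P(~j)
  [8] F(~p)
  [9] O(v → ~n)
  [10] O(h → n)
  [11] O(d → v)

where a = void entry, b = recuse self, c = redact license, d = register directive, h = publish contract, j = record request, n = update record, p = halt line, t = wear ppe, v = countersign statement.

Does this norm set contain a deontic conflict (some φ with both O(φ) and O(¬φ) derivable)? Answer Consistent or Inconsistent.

Inconsistent

By case analysis on ~a: premise 2 gives O(~a → t) and premise 3 gives O(a → t), so O(t) either way.
Premise 4, O(c → ~t), contraposes to O(t → ~c); with O(t) we get O(~c).
Applying K to premise 1 (O(~c → d)) and O(~c) yields O(d).
From O(d) and premise 11, O(d → v), we obtain O(v).
Premise 9 is O(v → ~n); since O(v), deontic closure gives O(~n).
The contrapositive of premise 10 (O(h → n)) is O(~n → ~h), and O(~n) is already established, so O(~h).
Yet premise 5 is F(~h), i.e. O(h).
We now have both O(~h) and O(h) — h is simultaneously obligatory and forbidden, violating the D-axiom.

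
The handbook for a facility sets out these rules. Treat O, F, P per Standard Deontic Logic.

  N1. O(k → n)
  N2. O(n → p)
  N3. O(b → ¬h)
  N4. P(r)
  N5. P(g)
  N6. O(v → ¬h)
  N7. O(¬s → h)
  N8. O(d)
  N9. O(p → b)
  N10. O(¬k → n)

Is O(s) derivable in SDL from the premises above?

Premises 10 and 1 are O(¬k → n) and O(k → n); every ideal world satisfies ¬k or k, so in either case n holds — hence O(n).
With premise 2, O(n → p), the K-axiom yields O(p).
From O(p) and premise 9, O(p → b), we obtain O(b).
Premise 3 is O(b → ¬h); since O(b), deontic closure gives O(¬h).
Premise 7 is O(¬s → h); contrapositively O(¬h → s). Since O(¬h) holds, K gives O(s).
Premises 4, 5, 6, 8 do not contribute to this derivation.
So O(s) follows.

Yes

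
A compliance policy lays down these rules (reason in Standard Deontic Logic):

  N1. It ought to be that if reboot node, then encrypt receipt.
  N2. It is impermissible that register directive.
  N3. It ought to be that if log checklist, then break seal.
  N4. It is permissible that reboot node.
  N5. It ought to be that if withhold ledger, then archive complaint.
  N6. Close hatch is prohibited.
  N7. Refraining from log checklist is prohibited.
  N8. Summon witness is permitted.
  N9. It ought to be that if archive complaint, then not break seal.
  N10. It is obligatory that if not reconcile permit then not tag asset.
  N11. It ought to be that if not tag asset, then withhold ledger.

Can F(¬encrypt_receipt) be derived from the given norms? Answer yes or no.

No

Premise 1 is O(reboot_node → encrypt_receipt), but O(reboot_node) is not derivable from the premises (the permission P(reboot_node) asserts only ¬O(¬reboot_node), not O(reboot_node)), so it does not yield O(encrypt_receipt).
No other premise forces O(encrypt_receipt). An ideal world satisfying every premise can still have ¬encrypt_receipt true, so F(¬encrypt_receipt) is not derivable.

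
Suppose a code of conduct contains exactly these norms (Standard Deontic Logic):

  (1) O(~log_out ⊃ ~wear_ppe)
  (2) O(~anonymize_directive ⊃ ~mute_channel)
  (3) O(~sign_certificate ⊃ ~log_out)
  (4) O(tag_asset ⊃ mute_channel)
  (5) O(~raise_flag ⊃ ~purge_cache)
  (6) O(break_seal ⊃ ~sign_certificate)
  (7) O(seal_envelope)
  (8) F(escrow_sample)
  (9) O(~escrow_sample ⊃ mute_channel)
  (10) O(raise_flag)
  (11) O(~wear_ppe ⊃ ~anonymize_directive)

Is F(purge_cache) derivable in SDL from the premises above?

Premise 5 is O(~raise_flag ⊃ ~purge_cache), but O(~raise_flag) is not derivable from the premises, so it does not yield O(~purge_cache).
No other premise forces O(~purge_cache). An ideal world satisfying every premise can still have purge_cache true, so F(purge_cache) is not derivable.

No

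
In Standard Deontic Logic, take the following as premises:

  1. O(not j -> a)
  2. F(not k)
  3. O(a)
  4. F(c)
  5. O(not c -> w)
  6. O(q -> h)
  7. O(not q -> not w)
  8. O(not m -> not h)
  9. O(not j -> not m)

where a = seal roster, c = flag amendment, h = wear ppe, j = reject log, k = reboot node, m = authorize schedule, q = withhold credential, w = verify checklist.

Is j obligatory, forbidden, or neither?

Obligatory

Premise 4, F(c), is equivalent to O(not c).
From O(not c) and premise 5, O(not c -> w), we obtain O(w).
The contrapositive of premise 7 (O(not q -> not w)) is O(w -> q), and O(w) is already established, so O(q).
From O(q) and premise 6, O(q -> h), we obtain O(h).
Premise 8, O(not m -> not h), contraposes to O(h -> m); with O(h) we get O(m).
The contrapositive of premise 9 (O(not j -> not m)) is O(m -> j), and O(m) is already established, so O(j).
Premises 1, 2, 3 do not contribute to this derivation.
Hence j is obligatory.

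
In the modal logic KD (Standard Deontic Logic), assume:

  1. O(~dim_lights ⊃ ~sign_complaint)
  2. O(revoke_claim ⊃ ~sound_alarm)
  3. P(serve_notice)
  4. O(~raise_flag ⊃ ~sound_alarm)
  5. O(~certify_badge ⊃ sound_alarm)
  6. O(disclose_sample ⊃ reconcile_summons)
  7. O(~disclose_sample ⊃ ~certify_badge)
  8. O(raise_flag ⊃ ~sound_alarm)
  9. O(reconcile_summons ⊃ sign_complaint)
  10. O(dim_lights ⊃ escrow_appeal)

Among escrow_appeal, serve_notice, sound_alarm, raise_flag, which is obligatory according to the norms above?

escrow_appeal

By case analysis on raise_flag: premise 8 gives O(raise_flag ⊃ ~sound_alarm) and premise 4 gives O(~raise_flag ⊃ ~sound_alarm), so O(~sound_alarm) either way.
The contrapositive of premise 5 (O(~certify_badge ⊃ sound_alarm)) is O(~sound_alarm ⊃ certify_badge), and O(~sound_alarm) is already established, so O(certify_badge).
Premise 7, O(~disclose_sample ⊃ ~certify_badge), contraposes to O(certify_badge ⊃ disclose_sample); with O(certify_badge) we get O(disclose_sample).
Premise 6 is O(disclose_sample ⊃ reconcile_summons); since O(disclose_sample), deontic closure gives O(reconcile_summons).
Applying K to premise 9 (O(reconcile_summons ⊃ sign_complaint)) and O(reconcile_summons) yields O(sign_complaint).
The contrapositive of premise 1 (O(~dim_lights ⊃ ~sign_complaint)) is O(sign_complaint ⊃ dim_lights), and O(sign_complaint) is already established, so O(dim_lights).
From O(dim_lights) and premise 10, O(dim_lights ⊃ escrow_appeal), we obtain O(escrow_appeal).
So O(escrow_appeal) holds — escrow_appeal is obligatory. None of the other listed options is made obligatory by any chain of premises.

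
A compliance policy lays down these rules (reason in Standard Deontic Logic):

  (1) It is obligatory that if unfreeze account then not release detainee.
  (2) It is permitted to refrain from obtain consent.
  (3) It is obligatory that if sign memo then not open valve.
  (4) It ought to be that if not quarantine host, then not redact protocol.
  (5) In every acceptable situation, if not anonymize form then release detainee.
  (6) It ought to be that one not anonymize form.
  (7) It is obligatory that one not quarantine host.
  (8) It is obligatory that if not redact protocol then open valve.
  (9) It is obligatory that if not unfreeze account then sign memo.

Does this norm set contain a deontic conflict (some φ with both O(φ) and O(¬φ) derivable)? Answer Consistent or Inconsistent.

Inconsistent

Premise 7 gives O(¬quarantine_host).
With premise 4, O(¬quarantine_host → ¬redact_protocol), the K-axiom yields O(¬redact_protocol).
With premise 8, O(¬redact_protocol → open_valve), the K-axiom yields O(open_valve).
Premise 3 is O(sign_memo → ¬open_valve); contrapositively O(open_valve → ¬sign_memo). Since O(open_valve) holds, K gives O(¬sign_memo).
The contrapositive of premise 9 (O(¬unfreeze_account → sign_memo)) is O(¬sign_memo → unfreeze_account), and O(¬sign_memo) is already established, so O(unfreeze_account).
Premise 1 is O(unfreeze_account → ¬release_detainee); since O(unfreeze_account), deontic closure gives O(¬release_detainee).
The contrapositive of premise 5 (O(¬anonymize_form → release_detainee)) is O(¬release_detainee → anonymize_form), and O(¬release_detainee) is already established, so O(anonymize_form).
But premise 6 directly asserts O(¬anonymize_form).
We now have both O(anonymize_form) and O(¬anonymize_form) — anonymize_form is simultaneously obligatory and forbidden, violating the D-axiom.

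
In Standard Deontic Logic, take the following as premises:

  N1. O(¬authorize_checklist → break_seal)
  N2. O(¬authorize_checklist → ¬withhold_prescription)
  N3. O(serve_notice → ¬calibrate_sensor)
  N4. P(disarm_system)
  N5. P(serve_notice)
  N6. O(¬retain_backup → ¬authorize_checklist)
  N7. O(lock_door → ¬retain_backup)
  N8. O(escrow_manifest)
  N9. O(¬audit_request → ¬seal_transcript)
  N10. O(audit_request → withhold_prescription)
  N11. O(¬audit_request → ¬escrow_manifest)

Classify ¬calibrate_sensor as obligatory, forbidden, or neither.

Premise 3 is O(serve_notice → ¬calibrate_sensor), but O(serve_notice) is not derivable from the premises (the permission P(serve_notice) asserts only ¬O(¬serve_notice), not O(serve_notice)), so it does not yield O(¬calibrate_sensor).
No premise or chain of K-axiom applications forces O(¬calibrate_sensor), and none forces O(calibrate_sensor). So ¬calibrate_sensor is neither obligatory nor forbidden under these norms.

Neither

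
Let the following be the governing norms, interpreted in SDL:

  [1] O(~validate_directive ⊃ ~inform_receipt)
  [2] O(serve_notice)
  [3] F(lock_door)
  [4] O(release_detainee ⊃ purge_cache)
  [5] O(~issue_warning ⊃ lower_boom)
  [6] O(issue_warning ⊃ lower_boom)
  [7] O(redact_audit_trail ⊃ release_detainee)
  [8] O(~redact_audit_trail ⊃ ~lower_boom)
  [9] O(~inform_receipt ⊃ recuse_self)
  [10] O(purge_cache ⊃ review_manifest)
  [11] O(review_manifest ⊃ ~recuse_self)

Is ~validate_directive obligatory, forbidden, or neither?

Premises 6 and 5 cover both cases: O(issue_warning ⊃ lower_boom) and O(~issue_warning ⊃ lower_boom). Since issue_warning ∨ ~issue_warning is a tautology, O(lower_boom) follows.
Premise 8, O(~redact_audit_trail ⊃ ~lower_boom), contraposes to O(lower_boom ⊃ redact_audit_trail); with O(lower_boom) we get O(redact_audit_trail).
Applying K to premise 7 (O(redact_audit_trail ⊃ release_detainee)) and O(redact_audit_trail) yields O(release_detainee).
Applying K to premise 4 (O(release_detainee ⊃ purge_cache)) and O(release_detainee) yields O(purge_cache).
Premise 10 is O(purge_cache ⊃ review_manifest); since O(purge_cache), deontic closure gives O(review_manifest).
Premise 11 is O(review_manifest ⊃ ~recuse_self); since O(review_manifest), deontic closure gives O(~recuse_self).
Premise 9 is O(~inform_receipt ⊃ recuse_self); contrapositively O(~recuse_self ⊃ inform_receipt). Since O(~recuse_self) holds, K gives O(inform_receipt).
The contrapositive of premise 1 (O(~validate_directive ⊃ ~inform_receipt)) is O(inform_receipt ⊃ validate_directive), and O(inform_receipt) is already established, so O(validate_directive).
Premises 2, 3 do not contribute to this derivation.
Thus O(validate_directive), which is F(~validate_directive): ~validate_directive is forbidden.

Forbidden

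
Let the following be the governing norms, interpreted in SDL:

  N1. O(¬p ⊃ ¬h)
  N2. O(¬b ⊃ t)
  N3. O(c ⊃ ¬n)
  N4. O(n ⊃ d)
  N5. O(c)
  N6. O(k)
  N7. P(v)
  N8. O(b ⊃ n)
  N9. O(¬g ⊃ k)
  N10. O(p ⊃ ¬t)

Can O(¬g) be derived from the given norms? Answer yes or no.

No

Premise 9 is O(¬g ⊃ k); even if O(k) held, inferring O(¬g) would be affirming the consequent — invalid.
No other premise forces O(¬g). An ideal world satisfying every premise can still have ¬g false, so O(¬g) is not derivable.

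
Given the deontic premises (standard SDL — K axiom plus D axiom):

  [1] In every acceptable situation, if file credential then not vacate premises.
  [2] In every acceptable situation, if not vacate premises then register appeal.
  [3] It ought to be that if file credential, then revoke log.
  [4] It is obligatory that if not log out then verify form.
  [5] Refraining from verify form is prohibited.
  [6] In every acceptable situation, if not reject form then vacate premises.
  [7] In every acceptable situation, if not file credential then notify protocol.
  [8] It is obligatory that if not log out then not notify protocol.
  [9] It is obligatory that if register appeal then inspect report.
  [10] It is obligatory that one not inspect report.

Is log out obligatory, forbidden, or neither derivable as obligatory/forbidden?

Obligatory

Premise 10 states O(¬inspect_report) outright.
Premise 9 is O(register_appeal → inspect_report); contrapositively O(¬inspect_report → ¬register_appeal). Since O(¬inspect_report) holds, K gives O(¬register_appeal).
The contrapositive of premise 2 (O(¬vacate_premises → register_appeal)) is O(¬register_appeal → vacate_premises), and O(¬register_appeal) is already established, so O(vacate_premises).
The contrapositive of premise 1 (O(file_credential → ¬vacate_premises)) is O(vacate_premises → ¬file_credential), and O(vacate_premises) is already established, so O(¬file_credential).
With premise 7, O(¬file_credential → notify_protocol), the K-axiom yields O(notify_protocol).
The contrapositive of premise 8 (O(¬log_out → ¬notify_protocol)) is O(notify_protocol → log_out), and O(notify_protocol) is already established, so O(log_out).
Premises 3, 4, 5, 6 do not contribute to this derivation.
Hence log_out is obligatory.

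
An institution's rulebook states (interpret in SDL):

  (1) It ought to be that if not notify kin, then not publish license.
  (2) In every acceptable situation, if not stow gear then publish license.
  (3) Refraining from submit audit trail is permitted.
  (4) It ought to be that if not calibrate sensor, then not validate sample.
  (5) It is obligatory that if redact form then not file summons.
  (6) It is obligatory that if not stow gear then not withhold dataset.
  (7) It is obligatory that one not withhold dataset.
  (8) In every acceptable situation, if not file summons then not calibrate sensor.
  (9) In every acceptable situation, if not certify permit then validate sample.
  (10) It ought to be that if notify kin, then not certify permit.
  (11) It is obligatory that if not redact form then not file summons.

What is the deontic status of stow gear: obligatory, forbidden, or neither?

Obligatory

Premises 5 and 11 cover both cases: O(redact_form → ¬file_summons) and O(¬redact_form → ¬file_summons). Since redact_form ∨ ¬redact_form is a tautology, O(¬file_summons) follows.
Premise 8 is O(¬file_summons → ¬calibrate_sensor); since O(¬file_summons), deontic closure gives O(¬calibrate_sensor).
With premise 4, O(¬calibrate_sensor → ¬validate_sample), the K-axiom yields O(¬validate_sample).
The contrapositive of premise 9 (O(¬certify_permit → validate_sample)) is O(¬validate_sample → certify_permit), and O(¬validate_sample) is already established, so O(certify_permit).
Premise 10 is O(notify_kin → ¬certify_permit); contrapositively O(certify_permit → ¬notify_kin). Since O(certify_permit) holds, K gives O(¬notify_kin).
With premise 1, O(¬notify_kin → ¬publish_license), the K-axiom yields O(¬publish_license).
The contrapositive of premise 2 (O(¬stow_gear → publish_license)) is O(¬publish_license → stow_gear), and O(¬publish_license) is already established, so O(stow_gear).
Premises 3, 6, 7 do not contribute to this derivation.
Hence stow_gear is obligatory.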